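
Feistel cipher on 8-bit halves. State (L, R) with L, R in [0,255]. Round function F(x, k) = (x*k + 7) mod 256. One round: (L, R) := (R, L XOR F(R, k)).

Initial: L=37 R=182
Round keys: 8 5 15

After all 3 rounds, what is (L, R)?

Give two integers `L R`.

Answer: 87 178

Derivation:
Round 1 (k=8): L=182 R=146
Round 2 (k=5): L=146 R=87
Round 3 (k=15): L=87 R=178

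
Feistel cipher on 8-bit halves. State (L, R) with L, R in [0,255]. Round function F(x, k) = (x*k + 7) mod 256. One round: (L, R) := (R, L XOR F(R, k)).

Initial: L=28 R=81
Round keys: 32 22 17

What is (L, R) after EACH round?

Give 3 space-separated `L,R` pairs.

Answer: 81,59 59,72 72,244

Derivation:
Round 1 (k=32): L=81 R=59
Round 2 (k=22): L=59 R=72
Round 3 (k=17): L=72 R=244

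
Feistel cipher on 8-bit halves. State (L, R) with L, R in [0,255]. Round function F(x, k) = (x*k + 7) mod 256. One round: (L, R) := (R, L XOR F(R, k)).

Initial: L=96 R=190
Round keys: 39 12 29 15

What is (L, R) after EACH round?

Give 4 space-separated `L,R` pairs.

Round 1 (k=39): L=190 R=153
Round 2 (k=12): L=153 R=141
Round 3 (k=29): L=141 R=153
Round 4 (k=15): L=153 R=115

Answer: 190,153 153,141 141,153 153,115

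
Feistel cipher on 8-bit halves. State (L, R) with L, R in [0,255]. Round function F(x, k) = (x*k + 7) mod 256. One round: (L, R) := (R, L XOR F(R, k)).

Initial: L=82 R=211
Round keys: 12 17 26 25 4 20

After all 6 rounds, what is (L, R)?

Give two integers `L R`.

Answer: 171 243

Derivation:
Round 1 (k=12): L=211 R=185
Round 2 (k=17): L=185 R=131
Round 3 (k=26): L=131 R=236
Round 4 (k=25): L=236 R=144
Round 5 (k=4): L=144 R=171
Round 6 (k=20): L=171 R=243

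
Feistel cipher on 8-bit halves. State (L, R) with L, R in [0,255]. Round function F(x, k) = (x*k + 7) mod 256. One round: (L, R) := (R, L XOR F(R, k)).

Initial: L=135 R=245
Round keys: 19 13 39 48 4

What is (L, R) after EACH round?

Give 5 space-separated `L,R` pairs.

Answer: 245,177 177,241 241,15 15,38 38,144

Derivation:
Round 1 (k=19): L=245 R=177
Round 2 (k=13): L=177 R=241
Round 3 (k=39): L=241 R=15
Round 4 (k=48): L=15 R=38
Round 5 (k=4): L=38 R=144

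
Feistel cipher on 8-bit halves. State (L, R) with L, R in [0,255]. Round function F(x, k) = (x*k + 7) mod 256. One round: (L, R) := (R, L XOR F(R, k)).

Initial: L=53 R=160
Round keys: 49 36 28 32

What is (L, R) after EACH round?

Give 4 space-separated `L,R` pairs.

Answer: 160,146 146,47 47,185 185,8

Derivation:
Round 1 (k=49): L=160 R=146
Round 2 (k=36): L=146 R=47
Round 3 (k=28): L=47 R=185
Round 4 (k=32): L=185 R=8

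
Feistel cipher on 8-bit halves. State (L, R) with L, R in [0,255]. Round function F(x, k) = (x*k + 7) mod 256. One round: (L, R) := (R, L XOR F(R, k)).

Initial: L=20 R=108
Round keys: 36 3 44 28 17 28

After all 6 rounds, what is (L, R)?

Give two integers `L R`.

Round 1 (k=36): L=108 R=35
Round 2 (k=3): L=35 R=28
Round 3 (k=44): L=28 R=244
Round 4 (k=28): L=244 R=171
Round 5 (k=17): L=171 R=150
Round 6 (k=28): L=150 R=196

Answer: 150 196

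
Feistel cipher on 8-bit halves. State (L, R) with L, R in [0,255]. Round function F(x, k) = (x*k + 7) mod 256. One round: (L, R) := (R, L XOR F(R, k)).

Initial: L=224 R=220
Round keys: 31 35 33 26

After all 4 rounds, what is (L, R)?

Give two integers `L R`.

Answer: 80 179

Derivation:
Round 1 (k=31): L=220 R=75
Round 2 (k=35): L=75 R=148
Round 3 (k=33): L=148 R=80
Round 4 (k=26): L=80 R=179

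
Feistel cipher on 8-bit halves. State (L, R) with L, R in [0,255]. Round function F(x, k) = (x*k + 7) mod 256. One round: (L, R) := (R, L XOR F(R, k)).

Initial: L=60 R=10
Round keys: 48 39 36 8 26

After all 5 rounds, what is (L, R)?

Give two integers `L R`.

Round 1 (k=48): L=10 R=219
Round 2 (k=39): L=219 R=110
Round 3 (k=36): L=110 R=164
Round 4 (k=8): L=164 R=73
Round 5 (k=26): L=73 R=213

Answer: 73 213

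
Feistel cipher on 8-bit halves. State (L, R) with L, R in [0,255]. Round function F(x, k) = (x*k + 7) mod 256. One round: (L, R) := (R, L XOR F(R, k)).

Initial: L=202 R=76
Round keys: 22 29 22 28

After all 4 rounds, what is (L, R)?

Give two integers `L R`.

Answer: 250 203

Derivation:
Round 1 (k=22): L=76 R=69
Round 2 (k=29): L=69 R=148
Round 3 (k=22): L=148 R=250
Round 4 (k=28): L=250 R=203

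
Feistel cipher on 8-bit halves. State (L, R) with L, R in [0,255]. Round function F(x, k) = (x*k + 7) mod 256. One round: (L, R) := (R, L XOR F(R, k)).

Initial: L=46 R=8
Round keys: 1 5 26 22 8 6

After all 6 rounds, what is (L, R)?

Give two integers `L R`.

Round 1 (k=1): L=8 R=33
Round 2 (k=5): L=33 R=164
Round 3 (k=26): L=164 R=142
Round 4 (k=22): L=142 R=159
Round 5 (k=8): L=159 R=113
Round 6 (k=6): L=113 R=50

Answer: 113 50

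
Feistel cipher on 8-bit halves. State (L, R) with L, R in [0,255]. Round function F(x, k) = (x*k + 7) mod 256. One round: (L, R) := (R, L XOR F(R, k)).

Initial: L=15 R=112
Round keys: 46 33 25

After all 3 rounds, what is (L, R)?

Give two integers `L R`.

Round 1 (k=46): L=112 R=40
Round 2 (k=33): L=40 R=95
Round 3 (k=25): L=95 R=102

Answer: 95 102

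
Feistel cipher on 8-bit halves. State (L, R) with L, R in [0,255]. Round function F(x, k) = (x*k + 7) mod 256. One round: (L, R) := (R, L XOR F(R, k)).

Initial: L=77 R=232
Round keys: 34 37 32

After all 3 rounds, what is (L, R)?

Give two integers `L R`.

Round 1 (k=34): L=232 R=154
Round 2 (k=37): L=154 R=161
Round 3 (k=32): L=161 R=189

Answer: 161 189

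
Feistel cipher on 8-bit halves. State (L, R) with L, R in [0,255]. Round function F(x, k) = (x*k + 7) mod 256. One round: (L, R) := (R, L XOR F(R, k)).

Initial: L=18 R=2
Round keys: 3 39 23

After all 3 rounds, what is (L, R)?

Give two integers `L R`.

Answer: 194 106

Derivation:
Round 1 (k=3): L=2 R=31
Round 2 (k=39): L=31 R=194
Round 3 (k=23): L=194 R=106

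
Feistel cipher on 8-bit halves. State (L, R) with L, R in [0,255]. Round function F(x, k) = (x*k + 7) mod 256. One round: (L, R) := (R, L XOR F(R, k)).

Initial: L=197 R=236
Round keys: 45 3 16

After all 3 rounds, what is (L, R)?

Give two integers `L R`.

Answer: 53 17

Derivation:
Round 1 (k=45): L=236 R=70
Round 2 (k=3): L=70 R=53
Round 3 (k=16): L=53 R=17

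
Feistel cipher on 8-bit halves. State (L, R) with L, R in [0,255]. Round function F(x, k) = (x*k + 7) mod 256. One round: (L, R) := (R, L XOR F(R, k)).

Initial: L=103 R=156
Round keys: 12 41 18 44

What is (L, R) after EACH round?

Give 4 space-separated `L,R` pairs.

Answer: 156,48 48,43 43,61 61,168

Derivation:
Round 1 (k=12): L=156 R=48
Round 2 (k=41): L=48 R=43
Round 3 (k=18): L=43 R=61
Round 4 (k=44): L=61 R=168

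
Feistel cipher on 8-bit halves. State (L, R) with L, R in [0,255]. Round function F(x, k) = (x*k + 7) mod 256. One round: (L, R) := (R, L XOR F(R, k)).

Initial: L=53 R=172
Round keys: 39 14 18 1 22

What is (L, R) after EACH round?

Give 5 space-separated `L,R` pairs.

Answer: 172,14 14,103 103,75 75,53 53,222

Derivation:
Round 1 (k=39): L=172 R=14
Round 2 (k=14): L=14 R=103
Round 3 (k=18): L=103 R=75
Round 4 (k=1): L=75 R=53
Round 5 (k=22): L=53 R=222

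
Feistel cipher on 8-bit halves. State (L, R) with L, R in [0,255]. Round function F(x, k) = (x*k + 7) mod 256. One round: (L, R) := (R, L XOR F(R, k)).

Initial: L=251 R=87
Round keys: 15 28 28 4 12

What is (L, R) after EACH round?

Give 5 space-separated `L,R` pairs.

Answer: 87,219 219,172 172,12 12,155 155,71

Derivation:
Round 1 (k=15): L=87 R=219
Round 2 (k=28): L=219 R=172
Round 3 (k=28): L=172 R=12
Round 4 (k=4): L=12 R=155
Round 5 (k=12): L=155 R=71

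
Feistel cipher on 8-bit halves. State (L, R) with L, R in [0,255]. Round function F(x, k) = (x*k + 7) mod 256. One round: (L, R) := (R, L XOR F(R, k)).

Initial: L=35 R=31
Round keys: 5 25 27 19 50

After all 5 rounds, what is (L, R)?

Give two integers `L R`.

Round 1 (k=5): L=31 R=129
Round 2 (k=25): L=129 R=191
Round 3 (k=27): L=191 R=173
Round 4 (k=19): L=173 R=97
Round 5 (k=50): L=97 R=84

Answer: 97 84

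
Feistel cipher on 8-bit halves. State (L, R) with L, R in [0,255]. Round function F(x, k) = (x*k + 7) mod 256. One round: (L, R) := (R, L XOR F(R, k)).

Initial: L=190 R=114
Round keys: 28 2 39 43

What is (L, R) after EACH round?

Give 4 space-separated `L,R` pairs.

Round 1 (k=28): L=114 R=193
Round 2 (k=2): L=193 R=251
Round 3 (k=39): L=251 R=133
Round 4 (k=43): L=133 R=165

Answer: 114,193 193,251 251,133 133,165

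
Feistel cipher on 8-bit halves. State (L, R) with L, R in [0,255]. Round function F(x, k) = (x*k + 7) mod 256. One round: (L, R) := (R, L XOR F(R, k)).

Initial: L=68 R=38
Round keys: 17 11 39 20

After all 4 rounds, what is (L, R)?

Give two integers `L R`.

Answer: 146 227

Derivation:
Round 1 (k=17): L=38 R=201
Round 2 (k=11): L=201 R=140
Round 3 (k=39): L=140 R=146
Round 4 (k=20): L=146 R=227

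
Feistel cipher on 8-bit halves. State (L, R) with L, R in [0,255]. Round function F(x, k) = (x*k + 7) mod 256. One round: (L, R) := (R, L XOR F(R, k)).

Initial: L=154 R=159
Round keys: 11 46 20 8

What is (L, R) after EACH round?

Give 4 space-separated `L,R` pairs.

Round 1 (k=11): L=159 R=70
Round 2 (k=46): L=70 R=4
Round 3 (k=20): L=4 R=17
Round 4 (k=8): L=17 R=139

Answer: 159,70 70,4 4,17 17,139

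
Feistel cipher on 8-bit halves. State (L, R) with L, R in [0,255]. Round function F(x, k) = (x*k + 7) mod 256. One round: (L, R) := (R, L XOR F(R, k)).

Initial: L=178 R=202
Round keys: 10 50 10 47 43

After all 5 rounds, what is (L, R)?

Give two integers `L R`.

Answer: 168 3

Derivation:
Round 1 (k=10): L=202 R=89
Round 2 (k=50): L=89 R=163
Round 3 (k=10): L=163 R=60
Round 4 (k=47): L=60 R=168
Round 5 (k=43): L=168 R=3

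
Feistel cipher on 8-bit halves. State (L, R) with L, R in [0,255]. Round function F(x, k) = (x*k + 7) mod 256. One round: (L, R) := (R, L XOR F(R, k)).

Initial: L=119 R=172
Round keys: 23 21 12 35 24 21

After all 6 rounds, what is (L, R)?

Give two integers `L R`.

Round 1 (k=23): L=172 R=12
Round 2 (k=21): L=12 R=175
Round 3 (k=12): L=175 R=55
Round 4 (k=35): L=55 R=35
Round 5 (k=24): L=35 R=120
Round 6 (k=21): L=120 R=252

Answer: 120 252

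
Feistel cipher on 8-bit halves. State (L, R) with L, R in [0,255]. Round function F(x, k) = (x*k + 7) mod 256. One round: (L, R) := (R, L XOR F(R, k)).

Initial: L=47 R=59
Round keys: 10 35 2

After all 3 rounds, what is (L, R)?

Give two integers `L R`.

Answer: 142 89

Derivation:
Round 1 (k=10): L=59 R=122
Round 2 (k=35): L=122 R=142
Round 3 (k=2): L=142 R=89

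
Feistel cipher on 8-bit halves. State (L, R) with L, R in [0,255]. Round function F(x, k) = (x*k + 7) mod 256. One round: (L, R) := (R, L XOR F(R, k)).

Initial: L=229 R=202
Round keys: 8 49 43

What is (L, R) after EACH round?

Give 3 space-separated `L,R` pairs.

Round 1 (k=8): L=202 R=178
Round 2 (k=49): L=178 R=211
Round 3 (k=43): L=211 R=202

Answer: 202,178 178,211 211,202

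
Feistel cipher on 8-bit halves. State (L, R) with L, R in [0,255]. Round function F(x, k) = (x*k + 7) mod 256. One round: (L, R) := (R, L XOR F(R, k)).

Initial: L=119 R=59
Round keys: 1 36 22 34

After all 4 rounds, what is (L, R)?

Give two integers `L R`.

Round 1 (k=1): L=59 R=53
Round 2 (k=36): L=53 R=64
Round 3 (k=22): L=64 R=178
Round 4 (k=34): L=178 R=235

Answer: 178 235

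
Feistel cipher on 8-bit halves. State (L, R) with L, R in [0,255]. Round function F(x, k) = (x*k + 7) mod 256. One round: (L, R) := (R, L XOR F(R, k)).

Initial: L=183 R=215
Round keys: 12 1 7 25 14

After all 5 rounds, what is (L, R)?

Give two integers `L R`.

Answer: 186 92

Derivation:
Round 1 (k=12): L=215 R=172
Round 2 (k=1): L=172 R=100
Round 3 (k=7): L=100 R=111
Round 4 (k=25): L=111 R=186
Round 5 (k=14): L=186 R=92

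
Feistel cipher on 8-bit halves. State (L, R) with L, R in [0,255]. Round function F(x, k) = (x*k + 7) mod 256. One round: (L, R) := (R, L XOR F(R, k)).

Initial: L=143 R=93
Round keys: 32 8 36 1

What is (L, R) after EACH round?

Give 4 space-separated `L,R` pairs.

Round 1 (k=32): L=93 R=40
Round 2 (k=8): L=40 R=26
Round 3 (k=36): L=26 R=135
Round 4 (k=1): L=135 R=148

Answer: 93,40 40,26 26,135 135,148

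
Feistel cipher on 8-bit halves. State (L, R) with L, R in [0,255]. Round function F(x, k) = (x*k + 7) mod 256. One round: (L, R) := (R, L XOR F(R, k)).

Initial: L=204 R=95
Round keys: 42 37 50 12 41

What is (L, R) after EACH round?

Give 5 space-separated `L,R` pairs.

Round 1 (k=42): L=95 R=81
Round 2 (k=37): L=81 R=227
Round 3 (k=50): L=227 R=12
Round 4 (k=12): L=12 R=116
Round 5 (k=41): L=116 R=151

Answer: 95,81 81,227 227,12 12,116 116,151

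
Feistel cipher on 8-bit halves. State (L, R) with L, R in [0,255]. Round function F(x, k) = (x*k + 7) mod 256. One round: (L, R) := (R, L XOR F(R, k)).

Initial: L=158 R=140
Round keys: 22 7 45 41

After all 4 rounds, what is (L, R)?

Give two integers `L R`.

Answer: 128 245

Derivation:
Round 1 (k=22): L=140 R=145
Round 2 (k=7): L=145 R=114
Round 3 (k=45): L=114 R=128
Round 4 (k=41): L=128 R=245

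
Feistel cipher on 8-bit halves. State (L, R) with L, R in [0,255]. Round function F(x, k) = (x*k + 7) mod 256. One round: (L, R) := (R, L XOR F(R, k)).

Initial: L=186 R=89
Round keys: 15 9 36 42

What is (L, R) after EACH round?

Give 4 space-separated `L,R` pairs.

Round 1 (k=15): L=89 R=132
Round 2 (k=9): L=132 R=242
Round 3 (k=36): L=242 R=139
Round 4 (k=42): L=139 R=39

Answer: 89,132 132,242 242,139 139,39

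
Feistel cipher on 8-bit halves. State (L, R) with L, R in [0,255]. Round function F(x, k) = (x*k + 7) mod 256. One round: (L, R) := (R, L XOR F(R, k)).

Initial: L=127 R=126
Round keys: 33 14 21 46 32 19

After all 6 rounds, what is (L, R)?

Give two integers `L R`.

Round 1 (k=33): L=126 R=58
Round 2 (k=14): L=58 R=77
Round 3 (k=21): L=77 R=98
Round 4 (k=46): L=98 R=238
Round 5 (k=32): L=238 R=165
Round 6 (k=19): L=165 R=168

Answer: 165 168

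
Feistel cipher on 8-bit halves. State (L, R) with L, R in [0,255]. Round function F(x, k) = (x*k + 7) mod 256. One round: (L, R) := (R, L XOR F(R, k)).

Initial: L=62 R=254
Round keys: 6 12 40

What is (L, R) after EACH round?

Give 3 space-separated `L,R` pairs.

Round 1 (k=6): L=254 R=197
Round 2 (k=12): L=197 R=189
Round 3 (k=40): L=189 R=74

Answer: 254,197 197,189 189,74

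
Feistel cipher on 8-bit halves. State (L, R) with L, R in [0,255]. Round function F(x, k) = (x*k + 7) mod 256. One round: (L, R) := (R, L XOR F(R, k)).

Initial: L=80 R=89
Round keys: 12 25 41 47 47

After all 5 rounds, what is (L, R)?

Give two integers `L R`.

Answer: 5 59

Derivation:
Round 1 (k=12): L=89 R=99
Round 2 (k=25): L=99 R=235
Round 3 (k=41): L=235 R=201
Round 4 (k=47): L=201 R=5
Round 5 (k=47): L=5 R=59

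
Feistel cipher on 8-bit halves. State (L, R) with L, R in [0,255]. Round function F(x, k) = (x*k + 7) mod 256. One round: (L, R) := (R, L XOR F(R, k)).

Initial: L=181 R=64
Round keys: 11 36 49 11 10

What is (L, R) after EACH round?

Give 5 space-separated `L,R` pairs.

Answer: 64,114 114,79 79,84 84,236 236,107

Derivation:
Round 1 (k=11): L=64 R=114
Round 2 (k=36): L=114 R=79
Round 3 (k=49): L=79 R=84
Round 4 (k=11): L=84 R=236
Round 5 (k=10): L=236 R=107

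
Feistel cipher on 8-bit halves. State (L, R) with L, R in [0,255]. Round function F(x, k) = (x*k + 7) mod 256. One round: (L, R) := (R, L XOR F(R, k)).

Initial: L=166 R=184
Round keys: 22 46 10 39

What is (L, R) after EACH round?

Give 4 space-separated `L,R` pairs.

Round 1 (k=22): L=184 R=113
Round 2 (k=46): L=113 R=237
Round 3 (k=10): L=237 R=56
Round 4 (k=39): L=56 R=98

Answer: 184,113 113,237 237,56 56,98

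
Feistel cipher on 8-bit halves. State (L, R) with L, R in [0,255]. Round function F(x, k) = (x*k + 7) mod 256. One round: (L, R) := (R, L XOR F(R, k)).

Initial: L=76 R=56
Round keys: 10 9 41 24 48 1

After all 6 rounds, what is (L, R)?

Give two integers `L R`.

Answer: 53 105

Derivation:
Round 1 (k=10): L=56 R=123
Round 2 (k=9): L=123 R=98
Round 3 (k=41): L=98 R=194
Round 4 (k=24): L=194 R=85
Round 5 (k=48): L=85 R=53
Round 6 (k=1): L=53 R=105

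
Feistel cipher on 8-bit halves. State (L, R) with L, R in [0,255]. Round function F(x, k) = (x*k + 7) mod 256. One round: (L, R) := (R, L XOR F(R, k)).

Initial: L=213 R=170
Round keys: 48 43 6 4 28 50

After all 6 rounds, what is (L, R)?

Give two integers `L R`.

Answer: 180 251

Derivation:
Round 1 (k=48): L=170 R=50
Round 2 (k=43): L=50 R=199
Round 3 (k=6): L=199 R=131
Round 4 (k=4): L=131 R=212
Round 5 (k=28): L=212 R=180
Round 6 (k=50): L=180 R=251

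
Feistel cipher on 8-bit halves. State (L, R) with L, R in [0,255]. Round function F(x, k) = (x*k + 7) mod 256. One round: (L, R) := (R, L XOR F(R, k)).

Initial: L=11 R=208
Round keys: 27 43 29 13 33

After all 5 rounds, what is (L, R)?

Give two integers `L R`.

Answer: 114 131

Derivation:
Round 1 (k=27): L=208 R=252
Round 2 (k=43): L=252 R=139
Round 3 (k=29): L=139 R=58
Round 4 (k=13): L=58 R=114
Round 5 (k=33): L=114 R=131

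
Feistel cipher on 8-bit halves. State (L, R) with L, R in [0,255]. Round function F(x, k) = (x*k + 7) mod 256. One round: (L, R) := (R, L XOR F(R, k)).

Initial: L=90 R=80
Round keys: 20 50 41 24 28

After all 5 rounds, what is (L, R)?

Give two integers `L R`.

Round 1 (k=20): L=80 R=29
Round 2 (k=50): L=29 R=225
Round 3 (k=41): L=225 R=13
Round 4 (k=24): L=13 R=222
Round 5 (k=28): L=222 R=66

Answer: 222 66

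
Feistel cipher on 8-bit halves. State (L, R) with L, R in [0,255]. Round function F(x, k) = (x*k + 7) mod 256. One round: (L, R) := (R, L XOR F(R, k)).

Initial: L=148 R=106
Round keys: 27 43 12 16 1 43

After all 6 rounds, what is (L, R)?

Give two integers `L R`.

Round 1 (k=27): L=106 R=161
Round 2 (k=43): L=161 R=120
Round 3 (k=12): L=120 R=6
Round 4 (k=16): L=6 R=31
Round 5 (k=1): L=31 R=32
Round 6 (k=43): L=32 R=120

Answer: 32 120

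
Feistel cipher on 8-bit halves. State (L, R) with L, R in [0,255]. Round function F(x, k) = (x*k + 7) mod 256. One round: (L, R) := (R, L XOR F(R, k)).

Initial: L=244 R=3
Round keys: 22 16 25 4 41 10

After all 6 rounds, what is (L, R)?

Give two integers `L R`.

Round 1 (k=22): L=3 R=189
Round 2 (k=16): L=189 R=212
Round 3 (k=25): L=212 R=6
Round 4 (k=4): L=6 R=203
Round 5 (k=41): L=203 R=140
Round 6 (k=10): L=140 R=180

Answer: 140 180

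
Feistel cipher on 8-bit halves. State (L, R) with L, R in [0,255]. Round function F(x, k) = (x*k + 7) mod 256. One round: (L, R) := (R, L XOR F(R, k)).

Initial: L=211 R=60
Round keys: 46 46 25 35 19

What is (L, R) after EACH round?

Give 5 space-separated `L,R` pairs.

Round 1 (k=46): L=60 R=28
Round 2 (k=46): L=28 R=51
Round 3 (k=25): L=51 R=30
Round 4 (k=35): L=30 R=18
Round 5 (k=19): L=18 R=67

Answer: 60,28 28,51 51,30 30,18 18,67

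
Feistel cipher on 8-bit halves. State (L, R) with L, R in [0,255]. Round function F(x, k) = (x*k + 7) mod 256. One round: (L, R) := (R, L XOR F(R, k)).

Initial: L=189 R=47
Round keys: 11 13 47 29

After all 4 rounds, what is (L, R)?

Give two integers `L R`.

Answer: 93 187

Derivation:
Round 1 (k=11): L=47 R=177
Round 2 (k=13): L=177 R=43
Round 3 (k=47): L=43 R=93
Round 4 (k=29): L=93 R=187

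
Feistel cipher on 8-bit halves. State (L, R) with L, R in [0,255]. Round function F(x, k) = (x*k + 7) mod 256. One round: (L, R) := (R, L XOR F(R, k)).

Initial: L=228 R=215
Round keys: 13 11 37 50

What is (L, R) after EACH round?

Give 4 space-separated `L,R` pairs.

Answer: 215,22 22,46 46,187 187,163

Derivation:
Round 1 (k=13): L=215 R=22
Round 2 (k=11): L=22 R=46
Round 3 (k=37): L=46 R=187
Round 4 (k=50): L=187 R=163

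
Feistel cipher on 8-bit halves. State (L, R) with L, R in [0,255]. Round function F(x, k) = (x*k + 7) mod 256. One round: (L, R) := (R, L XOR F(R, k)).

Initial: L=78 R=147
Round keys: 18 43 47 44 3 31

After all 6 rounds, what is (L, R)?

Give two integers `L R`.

Answer: 40 175

Derivation:
Round 1 (k=18): L=147 R=19
Round 2 (k=43): L=19 R=171
Round 3 (k=47): L=171 R=127
Round 4 (k=44): L=127 R=112
Round 5 (k=3): L=112 R=40
Round 6 (k=31): L=40 R=175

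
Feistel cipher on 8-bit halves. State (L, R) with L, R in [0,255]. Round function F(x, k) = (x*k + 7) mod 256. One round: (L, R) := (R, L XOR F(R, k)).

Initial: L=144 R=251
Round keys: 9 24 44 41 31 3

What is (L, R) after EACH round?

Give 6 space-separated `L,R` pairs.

Answer: 251,74 74,12 12,93 93,224 224,122 122,149

Derivation:
Round 1 (k=9): L=251 R=74
Round 2 (k=24): L=74 R=12
Round 3 (k=44): L=12 R=93
Round 4 (k=41): L=93 R=224
Round 5 (k=31): L=224 R=122
Round 6 (k=3): L=122 R=149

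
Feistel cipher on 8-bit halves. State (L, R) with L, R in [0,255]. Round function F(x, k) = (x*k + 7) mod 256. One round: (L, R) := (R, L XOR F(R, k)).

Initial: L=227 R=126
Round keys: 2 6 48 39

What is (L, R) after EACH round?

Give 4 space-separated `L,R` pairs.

Round 1 (k=2): L=126 R=224
Round 2 (k=6): L=224 R=57
Round 3 (k=48): L=57 R=87
Round 4 (k=39): L=87 R=113

Answer: 126,224 224,57 57,87 87,113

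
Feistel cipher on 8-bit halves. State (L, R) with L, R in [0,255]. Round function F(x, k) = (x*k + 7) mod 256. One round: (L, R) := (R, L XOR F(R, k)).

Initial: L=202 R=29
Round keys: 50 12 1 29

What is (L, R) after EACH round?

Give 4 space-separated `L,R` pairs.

Answer: 29,123 123,214 214,166 166,3

Derivation:
Round 1 (k=50): L=29 R=123
Round 2 (k=12): L=123 R=214
Round 3 (k=1): L=214 R=166
Round 4 (k=29): L=166 R=3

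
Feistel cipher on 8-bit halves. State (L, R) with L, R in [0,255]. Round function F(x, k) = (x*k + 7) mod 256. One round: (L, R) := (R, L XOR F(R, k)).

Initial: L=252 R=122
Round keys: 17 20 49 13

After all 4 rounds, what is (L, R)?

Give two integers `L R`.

Answer: 181 9

Derivation:
Round 1 (k=17): L=122 R=221
Round 2 (k=20): L=221 R=49
Round 3 (k=49): L=49 R=181
Round 4 (k=13): L=181 R=9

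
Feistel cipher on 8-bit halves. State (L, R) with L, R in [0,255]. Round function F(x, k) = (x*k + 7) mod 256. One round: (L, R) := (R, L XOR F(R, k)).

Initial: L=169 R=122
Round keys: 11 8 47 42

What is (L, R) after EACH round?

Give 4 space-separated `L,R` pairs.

Answer: 122,236 236,29 29,182 182,254

Derivation:
Round 1 (k=11): L=122 R=236
Round 2 (k=8): L=236 R=29
Round 3 (k=47): L=29 R=182
Round 4 (k=42): L=182 R=254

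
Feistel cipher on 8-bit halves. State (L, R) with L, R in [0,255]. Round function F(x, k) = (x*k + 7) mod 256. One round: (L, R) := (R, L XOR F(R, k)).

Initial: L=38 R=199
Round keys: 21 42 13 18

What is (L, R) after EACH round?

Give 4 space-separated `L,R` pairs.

Round 1 (k=21): L=199 R=124
Round 2 (k=42): L=124 R=152
Round 3 (k=13): L=152 R=195
Round 4 (k=18): L=195 R=37

Answer: 199,124 124,152 152,195 195,37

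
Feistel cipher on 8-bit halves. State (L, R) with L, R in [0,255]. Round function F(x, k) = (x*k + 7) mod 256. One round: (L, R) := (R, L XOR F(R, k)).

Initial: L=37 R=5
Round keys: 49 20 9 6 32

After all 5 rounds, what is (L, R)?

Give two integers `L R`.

Answer: 241 11

Derivation:
Round 1 (k=49): L=5 R=217
Round 2 (k=20): L=217 R=254
Round 3 (k=9): L=254 R=44
Round 4 (k=6): L=44 R=241
Round 5 (k=32): L=241 R=11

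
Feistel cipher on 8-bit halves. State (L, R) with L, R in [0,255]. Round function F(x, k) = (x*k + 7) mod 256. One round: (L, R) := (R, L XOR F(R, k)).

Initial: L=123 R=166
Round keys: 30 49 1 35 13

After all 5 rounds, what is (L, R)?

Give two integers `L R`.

Answer: 94 101

Derivation:
Round 1 (k=30): L=166 R=0
Round 2 (k=49): L=0 R=161
Round 3 (k=1): L=161 R=168
Round 4 (k=35): L=168 R=94
Round 5 (k=13): L=94 R=101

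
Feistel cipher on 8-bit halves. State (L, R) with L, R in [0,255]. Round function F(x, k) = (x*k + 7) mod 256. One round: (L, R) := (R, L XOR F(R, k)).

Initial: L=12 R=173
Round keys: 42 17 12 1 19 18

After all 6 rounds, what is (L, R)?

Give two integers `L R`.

Answer: 125 125

Derivation:
Round 1 (k=42): L=173 R=101
Round 2 (k=17): L=101 R=17
Round 3 (k=12): L=17 R=182
Round 4 (k=1): L=182 R=172
Round 5 (k=19): L=172 R=125
Round 6 (k=18): L=125 R=125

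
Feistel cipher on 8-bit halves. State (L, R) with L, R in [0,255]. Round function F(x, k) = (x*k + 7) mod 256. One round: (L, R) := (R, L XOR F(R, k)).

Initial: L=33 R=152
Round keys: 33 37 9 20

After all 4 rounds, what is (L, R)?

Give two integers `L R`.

Answer: 170 170

Derivation:
Round 1 (k=33): L=152 R=190
Round 2 (k=37): L=190 R=229
Round 3 (k=9): L=229 R=170
Round 4 (k=20): L=170 R=170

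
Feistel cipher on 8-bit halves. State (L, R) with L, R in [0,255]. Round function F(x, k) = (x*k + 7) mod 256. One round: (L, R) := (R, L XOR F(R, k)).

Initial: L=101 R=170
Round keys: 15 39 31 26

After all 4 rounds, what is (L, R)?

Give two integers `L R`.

Round 1 (k=15): L=170 R=152
Round 2 (k=39): L=152 R=133
Round 3 (k=31): L=133 R=186
Round 4 (k=26): L=186 R=110

Answer: 186 110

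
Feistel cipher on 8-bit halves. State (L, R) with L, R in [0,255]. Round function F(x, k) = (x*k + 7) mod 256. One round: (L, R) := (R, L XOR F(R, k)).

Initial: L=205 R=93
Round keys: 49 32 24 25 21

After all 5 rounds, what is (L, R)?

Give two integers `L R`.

Round 1 (k=49): L=93 R=25
Round 2 (k=32): L=25 R=122
Round 3 (k=24): L=122 R=110
Round 4 (k=25): L=110 R=191
Round 5 (k=21): L=191 R=220

Answer: 191 220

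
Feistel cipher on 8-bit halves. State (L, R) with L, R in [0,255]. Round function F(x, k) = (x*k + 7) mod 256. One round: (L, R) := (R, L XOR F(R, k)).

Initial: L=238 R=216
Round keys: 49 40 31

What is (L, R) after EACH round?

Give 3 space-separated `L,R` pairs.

Round 1 (k=49): L=216 R=177
Round 2 (k=40): L=177 R=119
Round 3 (k=31): L=119 R=193

Answer: 216,177 177,119 119,193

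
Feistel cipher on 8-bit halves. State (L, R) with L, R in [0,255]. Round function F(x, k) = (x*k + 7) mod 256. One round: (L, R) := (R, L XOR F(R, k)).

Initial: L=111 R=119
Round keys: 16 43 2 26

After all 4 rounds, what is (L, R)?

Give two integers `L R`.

Round 1 (k=16): L=119 R=24
Round 2 (k=43): L=24 R=120
Round 3 (k=2): L=120 R=239
Round 4 (k=26): L=239 R=53

Answer: 239 53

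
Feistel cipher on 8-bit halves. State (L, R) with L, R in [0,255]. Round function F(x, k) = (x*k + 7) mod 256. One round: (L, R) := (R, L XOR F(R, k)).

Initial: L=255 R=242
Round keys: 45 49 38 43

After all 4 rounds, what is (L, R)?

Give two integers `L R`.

Round 1 (k=45): L=242 R=110
Round 2 (k=49): L=110 R=231
Round 3 (k=38): L=231 R=63
Round 4 (k=43): L=63 R=123

Answer: 63 123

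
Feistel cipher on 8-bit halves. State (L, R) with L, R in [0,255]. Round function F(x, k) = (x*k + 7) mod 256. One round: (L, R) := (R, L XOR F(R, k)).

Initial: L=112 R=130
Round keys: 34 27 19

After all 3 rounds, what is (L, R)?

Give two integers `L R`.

Round 1 (k=34): L=130 R=59
Round 2 (k=27): L=59 R=194
Round 3 (k=19): L=194 R=86

Answer: 194 86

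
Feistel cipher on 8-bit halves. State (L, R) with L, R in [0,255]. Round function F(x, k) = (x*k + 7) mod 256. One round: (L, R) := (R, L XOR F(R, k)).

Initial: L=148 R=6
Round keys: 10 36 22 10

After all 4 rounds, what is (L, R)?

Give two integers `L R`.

Answer: 34 30

Derivation:
Round 1 (k=10): L=6 R=215
Round 2 (k=36): L=215 R=69
Round 3 (k=22): L=69 R=34
Round 4 (k=10): L=34 R=30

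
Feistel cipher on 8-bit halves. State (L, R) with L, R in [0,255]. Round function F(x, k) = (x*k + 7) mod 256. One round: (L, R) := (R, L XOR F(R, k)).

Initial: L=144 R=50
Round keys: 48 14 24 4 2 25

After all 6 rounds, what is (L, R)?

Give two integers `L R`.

Answer: 199 42

Derivation:
Round 1 (k=48): L=50 R=247
Round 2 (k=14): L=247 R=187
Round 3 (k=24): L=187 R=120
Round 4 (k=4): L=120 R=92
Round 5 (k=2): L=92 R=199
Round 6 (k=25): L=199 R=42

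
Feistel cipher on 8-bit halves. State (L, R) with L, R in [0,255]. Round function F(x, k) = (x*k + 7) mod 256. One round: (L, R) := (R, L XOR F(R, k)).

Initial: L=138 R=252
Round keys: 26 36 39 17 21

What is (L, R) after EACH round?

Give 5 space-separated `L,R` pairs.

Round 1 (k=26): L=252 R=21
Round 2 (k=36): L=21 R=7
Round 3 (k=39): L=7 R=13
Round 4 (k=17): L=13 R=227
Round 5 (k=21): L=227 R=171

Answer: 252,21 21,7 7,13 13,227 227,171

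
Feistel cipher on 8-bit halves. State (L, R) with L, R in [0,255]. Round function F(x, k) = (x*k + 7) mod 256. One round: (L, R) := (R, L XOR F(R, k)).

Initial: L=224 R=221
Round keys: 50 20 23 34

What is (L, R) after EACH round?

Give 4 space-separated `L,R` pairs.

Answer: 221,209 209,134 134,192 192,1

Derivation:
Round 1 (k=50): L=221 R=209
Round 2 (k=20): L=209 R=134
Round 3 (k=23): L=134 R=192
Round 4 (k=34): L=192 R=1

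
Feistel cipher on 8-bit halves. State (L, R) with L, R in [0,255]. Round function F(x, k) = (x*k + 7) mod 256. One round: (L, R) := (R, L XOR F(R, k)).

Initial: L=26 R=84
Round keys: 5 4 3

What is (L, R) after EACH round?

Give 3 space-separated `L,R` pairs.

Answer: 84,177 177,159 159,85

Derivation:
Round 1 (k=5): L=84 R=177
Round 2 (k=4): L=177 R=159
Round 3 (k=3): L=159 R=85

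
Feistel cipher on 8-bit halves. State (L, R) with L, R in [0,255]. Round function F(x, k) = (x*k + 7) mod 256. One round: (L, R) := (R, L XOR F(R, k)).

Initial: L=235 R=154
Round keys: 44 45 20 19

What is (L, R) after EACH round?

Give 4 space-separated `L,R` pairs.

Answer: 154,148 148,145 145,207 207,245

Derivation:
Round 1 (k=44): L=154 R=148
Round 2 (k=45): L=148 R=145
Round 3 (k=20): L=145 R=207
Round 4 (k=19): L=207 R=245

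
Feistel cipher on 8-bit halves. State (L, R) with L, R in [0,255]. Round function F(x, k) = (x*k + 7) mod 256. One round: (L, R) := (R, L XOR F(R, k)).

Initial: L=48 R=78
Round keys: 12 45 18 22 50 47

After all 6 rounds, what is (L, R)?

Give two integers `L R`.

Answer: 141 121

Derivation:
Round 1 (k=12): L=78 R=159
Round 2 (k=45): L=159 R=180
Round 3 (k=18): L=180 R=48
Round 4 (k=22): L=48 R=147
Round 5 (k=50): L=147 R=141
Round 6 (k=47): L=141 R=121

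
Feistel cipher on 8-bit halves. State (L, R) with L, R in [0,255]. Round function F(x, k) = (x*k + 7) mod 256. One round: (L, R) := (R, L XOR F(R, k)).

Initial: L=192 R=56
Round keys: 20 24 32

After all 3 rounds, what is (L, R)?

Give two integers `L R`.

Answer: 151 64

Derivation:
Round 1 (k=20): L=56 R=167
Round 2 (k=24): L=167 R=151
Round 3 (k=32): L=151 R=64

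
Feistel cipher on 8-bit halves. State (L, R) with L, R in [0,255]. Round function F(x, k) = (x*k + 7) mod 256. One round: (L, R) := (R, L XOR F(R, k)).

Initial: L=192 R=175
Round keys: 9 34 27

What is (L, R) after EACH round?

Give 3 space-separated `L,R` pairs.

Answer: 175,238 238,12 12,165

Derivation:
Round 1 (k=9): L=175 R=238
Round 2 (k=34): L=238 R=12
Round 3 (k=27): L=12 R=165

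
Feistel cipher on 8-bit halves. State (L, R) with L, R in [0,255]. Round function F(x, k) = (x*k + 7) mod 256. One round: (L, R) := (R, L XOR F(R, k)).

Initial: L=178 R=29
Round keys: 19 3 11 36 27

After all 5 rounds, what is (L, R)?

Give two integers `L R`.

Round 1 (k=19): L=29 R=156
Round 2 (k=3): L=156 R=198
Round 3 (k=11): L=198 R=21
Round 4 (k=36): L=21 R=61
Round 5 (k=27): L=61 R=99

Answer: 61 99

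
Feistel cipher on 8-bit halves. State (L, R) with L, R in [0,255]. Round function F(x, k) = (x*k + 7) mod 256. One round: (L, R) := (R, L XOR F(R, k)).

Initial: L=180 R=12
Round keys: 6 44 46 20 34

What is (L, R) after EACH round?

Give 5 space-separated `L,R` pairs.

Round 1 (k=6): L=12 R=251
Round 2 (k=44): L=251 R=39
Round 3 (k=46): L=39 R=242
Round 4 (k=20): L=242 R=200
Round 5 (k=34): L=200 R=101

Answer: 12,251 251,39 39,242 242,200 200,101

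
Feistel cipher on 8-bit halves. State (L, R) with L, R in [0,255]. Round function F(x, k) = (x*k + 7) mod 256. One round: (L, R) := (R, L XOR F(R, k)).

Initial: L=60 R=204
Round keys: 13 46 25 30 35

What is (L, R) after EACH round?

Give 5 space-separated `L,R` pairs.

Round 1 (k=13): L=204 R=95
Round 2 (k=46): L=95 R=213
Round 3 (k=25): L=213 R=139
Round 4 (k=30): L=139 R=132
Round 5 (k=35): L=132 R=152

Answer: 204,95 95,213 213,139 139,132 132,152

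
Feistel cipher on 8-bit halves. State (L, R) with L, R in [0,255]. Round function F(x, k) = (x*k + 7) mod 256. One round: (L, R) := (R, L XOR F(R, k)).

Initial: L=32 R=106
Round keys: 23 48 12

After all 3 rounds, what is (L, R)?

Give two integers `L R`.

Round 1 (k=23): L=106 R=173
Round 2 (k=48): L=173 R=29
Round 3 (k=12): L=29 R=206

Answer: 29 206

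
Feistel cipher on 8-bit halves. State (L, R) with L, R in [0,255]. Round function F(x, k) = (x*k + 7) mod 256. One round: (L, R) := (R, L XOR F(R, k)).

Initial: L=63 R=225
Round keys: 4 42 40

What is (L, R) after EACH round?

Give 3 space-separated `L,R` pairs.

Round 1 (k=4): L=225 R=180
Round 2 (k=42): L=180 R=110
Round 3 (k=40): L=110 R=131

Answer: 225,180 180,110 110,131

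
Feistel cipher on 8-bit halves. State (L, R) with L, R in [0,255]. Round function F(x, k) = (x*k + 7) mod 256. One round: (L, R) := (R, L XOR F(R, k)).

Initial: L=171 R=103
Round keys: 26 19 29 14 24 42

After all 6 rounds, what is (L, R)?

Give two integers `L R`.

Answer: 164 64

Derivation:
Round 1 (k=26): L=103 R=214
Round 2 (k=19): L=214 R=142
Round 3 (k=29): L=142 R=203
Round 4 (k=14): L=203 R=175
Round 5 (k=24): L=175 R=164
Round 6 (k=42): L=164 R=64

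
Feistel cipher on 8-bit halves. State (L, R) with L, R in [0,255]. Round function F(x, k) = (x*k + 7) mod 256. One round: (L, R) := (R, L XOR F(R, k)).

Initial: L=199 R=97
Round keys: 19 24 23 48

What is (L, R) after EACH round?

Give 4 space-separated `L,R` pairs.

Round 1 (k=19): L=97 R=253
Round 2 (k=24): L=253 R=222
Round 3 (k=23): L=222 R=4
Round 4 (k=48): L=4 R=25

Answer: 97,253 253,222 222,4 4,25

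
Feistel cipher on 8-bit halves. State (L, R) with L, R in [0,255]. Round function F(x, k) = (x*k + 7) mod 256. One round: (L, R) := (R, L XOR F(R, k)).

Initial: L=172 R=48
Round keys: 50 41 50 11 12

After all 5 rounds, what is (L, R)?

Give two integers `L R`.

Round 1 (k=50): L=48 R=203
Round 2 (k=41): L=203 R=186
Round 3 (k=50): L=186 R=144
Round 4 (k=11): L=144 R=141
Round 5 (k=12): L=141 R=51

Answer: 141 51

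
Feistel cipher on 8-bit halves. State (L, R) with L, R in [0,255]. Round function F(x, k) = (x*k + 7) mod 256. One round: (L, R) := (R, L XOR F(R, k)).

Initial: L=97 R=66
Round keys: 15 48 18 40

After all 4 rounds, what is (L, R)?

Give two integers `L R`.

Answer: 229 74

Derivation:
Round 1 (k=15): L=66 R=132
Round 2 (k=48): L=132 R=133
Round 3 (k=18): L=133 R=229
Round 4 (k=40): L=229 R=74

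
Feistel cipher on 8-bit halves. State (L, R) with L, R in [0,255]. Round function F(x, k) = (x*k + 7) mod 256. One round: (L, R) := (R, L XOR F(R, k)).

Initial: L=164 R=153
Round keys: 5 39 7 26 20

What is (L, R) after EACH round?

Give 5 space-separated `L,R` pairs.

Round 1 (k=5): L=153 R=160
Round 2 (k=39): L=160 R=254
Round 3 (k=7): L=254 R=89
Round 4 (k=26): L=89 R=239
Round 5 (k=20): L=239 R=234

Answer: 153,160 160,254 254,89 89,239 239,234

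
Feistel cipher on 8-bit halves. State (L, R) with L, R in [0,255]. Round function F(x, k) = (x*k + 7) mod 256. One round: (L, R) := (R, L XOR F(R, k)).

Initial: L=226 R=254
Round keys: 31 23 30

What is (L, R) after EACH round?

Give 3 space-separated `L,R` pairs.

Answer: 254,43 43,26 26,56

Derivation:
Round 1 (k=31): L=254 R=43
Round 2 (k=23): L=43 R=26
Round 3 (k=30): L=26 R=56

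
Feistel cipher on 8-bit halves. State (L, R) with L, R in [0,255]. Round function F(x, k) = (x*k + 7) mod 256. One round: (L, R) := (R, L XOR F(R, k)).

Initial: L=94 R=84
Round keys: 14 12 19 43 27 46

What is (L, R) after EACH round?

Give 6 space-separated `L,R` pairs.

Round 1 (k=14): L=84 R=193
Round 2 (k=12): L=193 R=71
Round 3 (k=19): L=71 R=141
Round 4 (k=43): L=141 R=241
Round 5 (k=27): L=241 R=255
Round 6 (k=46): L=255 R=40

Answer: 84,193 193,71 71,141 141,241 241,255 255,40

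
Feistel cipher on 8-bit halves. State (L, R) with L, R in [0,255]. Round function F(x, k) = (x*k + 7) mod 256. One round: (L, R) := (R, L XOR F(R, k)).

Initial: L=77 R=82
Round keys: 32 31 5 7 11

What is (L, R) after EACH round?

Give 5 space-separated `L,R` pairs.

Round 1 (k=32): L=82 R=10
Round 2 (k=31): L=10 R=111
Round 3 (k=5): L=111 R=56
Round 4 (k=7): L=56 R=224
Round 5 (k=11): L=224 R=159

Answer: 82,10 10,111 111,56 56,224 224,159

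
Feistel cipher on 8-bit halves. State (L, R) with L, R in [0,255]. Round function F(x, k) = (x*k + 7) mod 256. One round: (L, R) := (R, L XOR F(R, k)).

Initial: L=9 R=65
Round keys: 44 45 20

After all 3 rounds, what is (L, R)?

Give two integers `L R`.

Answer: 120 93

Derivation:
Round 1 (k=44): L=65 R=58
Round 2 (k=45): L=58 R=120
Round 3 (k=20): L=120 R=93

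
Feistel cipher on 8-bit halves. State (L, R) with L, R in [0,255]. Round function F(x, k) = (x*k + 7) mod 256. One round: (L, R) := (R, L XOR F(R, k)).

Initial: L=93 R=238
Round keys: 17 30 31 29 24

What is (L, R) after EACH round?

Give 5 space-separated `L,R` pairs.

Answer: 238,136 136,25 25,134 134,44 44,161

Derivation:
Round 1 (k=17): L=238 R=136
Round 2 (k=30): L=136 R=25
Round 3 (k=31): L=25 R=134
Round 4 (k=29): L=134 R=44
Round 5 (k=24): L=44 R=161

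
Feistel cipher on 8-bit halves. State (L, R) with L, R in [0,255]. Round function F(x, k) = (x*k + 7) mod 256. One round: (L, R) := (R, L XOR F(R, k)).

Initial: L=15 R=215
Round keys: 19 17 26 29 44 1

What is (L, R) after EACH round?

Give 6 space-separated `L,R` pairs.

Round 1 (k=19): L=215 R=243
Round 2 (k=17): L=243 R=253
Round 3 (k=26): L=253 R=74
Round 4 (k=29): L=74 R=148
Round 5 (k=44): L=148 R=61
Round 6 (k=1): L=61 R=208

Answer: 215,243 243,253 253,74 74,148 148,61 61,208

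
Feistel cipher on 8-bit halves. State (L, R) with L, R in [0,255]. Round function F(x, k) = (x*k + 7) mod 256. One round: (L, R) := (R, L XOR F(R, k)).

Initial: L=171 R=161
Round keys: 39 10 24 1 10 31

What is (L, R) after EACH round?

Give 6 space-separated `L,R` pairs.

Round 1 (k=39): L=161 R=37
Round 2 (k=10): L=37 R=216
Round 3 (k=24): L=216 R=98
Round 4 (k=1): L=98 R=177
Round 5 (k=10): L=177 R=147
Round 6 (k=31): L=147 R=101

Answer: 161,37 37,216 216,98 98,177 177,147 147,101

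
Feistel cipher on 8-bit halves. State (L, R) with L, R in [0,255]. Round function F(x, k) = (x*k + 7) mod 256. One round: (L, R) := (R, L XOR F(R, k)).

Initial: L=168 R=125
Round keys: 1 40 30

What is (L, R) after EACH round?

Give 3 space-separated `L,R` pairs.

Answer: 125,44 44,154 154,63

Derivation:
Round 1 (k=1): L=125 R=44
Round 2 (k=40): L=44 R=154
Round 3 (k=30): L=154 R=63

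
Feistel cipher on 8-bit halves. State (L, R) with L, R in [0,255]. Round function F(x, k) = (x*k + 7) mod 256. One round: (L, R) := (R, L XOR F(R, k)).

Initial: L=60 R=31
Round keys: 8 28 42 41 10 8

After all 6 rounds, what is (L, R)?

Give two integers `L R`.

Answer: 1 152

Derivation:
Round 1 (k=8): L=31 R=195
Round 2 (k=28): L=195 R=68
Round 3 (k=42): L=68 R=236
Round 4 (k=41): L=236 R=151
Round 5 (k=10): L=151 R=1
Round 6 (k=8): L=1 R=152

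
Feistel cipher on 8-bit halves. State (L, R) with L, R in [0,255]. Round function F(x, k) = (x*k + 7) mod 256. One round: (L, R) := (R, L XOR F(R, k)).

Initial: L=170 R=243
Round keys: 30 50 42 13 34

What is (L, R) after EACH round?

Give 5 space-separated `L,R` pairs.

Answer: 243,43 43,158 158,216 216,97 97,49

Derivation:
Round 1 (k=30): L=243 R=43
Round 2 (k=50): L=43 R=158
Round 3 (k=42): L=158 R=216
Round 4 (k=13): L=216 R=97
Round 5 (k=34): L=97 R=49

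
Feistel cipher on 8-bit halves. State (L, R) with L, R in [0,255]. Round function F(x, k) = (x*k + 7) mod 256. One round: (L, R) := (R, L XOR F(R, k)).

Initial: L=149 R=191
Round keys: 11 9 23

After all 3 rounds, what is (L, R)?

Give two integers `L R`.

Answer: 71 193

Derivation:
Round 1 (k=11): L=191 R=169
Round 2 (k=9): L=169 R=71
Round 3 (k=23): L=71 R=193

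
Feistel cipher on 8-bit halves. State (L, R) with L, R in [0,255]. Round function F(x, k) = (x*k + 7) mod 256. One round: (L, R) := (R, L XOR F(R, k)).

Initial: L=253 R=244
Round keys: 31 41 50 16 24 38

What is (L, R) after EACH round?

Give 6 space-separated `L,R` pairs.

Round 1 (k=31): L=244 R=110
Round 2 (k=41): L=110 R=81
Round 3 (k=50): L=81 R=183
Round 4 (k=16): L=183 R=38
Round 5 (k=24): L=38 R=32
Round 6 (k=38): L=32 R=225

Answer: 244,110 110,81 81,183 183,38 38,32 32,225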